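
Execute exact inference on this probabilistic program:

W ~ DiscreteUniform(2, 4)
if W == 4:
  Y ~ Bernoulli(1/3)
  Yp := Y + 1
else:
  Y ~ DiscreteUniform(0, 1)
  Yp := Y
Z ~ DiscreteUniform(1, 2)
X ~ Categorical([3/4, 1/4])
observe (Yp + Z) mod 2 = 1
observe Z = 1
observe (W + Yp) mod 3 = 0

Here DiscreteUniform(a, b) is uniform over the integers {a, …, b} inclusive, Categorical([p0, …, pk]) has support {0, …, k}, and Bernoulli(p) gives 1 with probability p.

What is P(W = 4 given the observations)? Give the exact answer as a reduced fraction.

P(W = 4 | obs) = 2/5

Enumerate traces; 4 have nonzero weight after conditioning:
  (W=3, Y=0, Z=1, X=0) weight 1/16
  (W=3, Y=0, Z=1, X=1) weight 1/48
  (W=4, Y=1, Z=1, X=0) weight 1/24
  (W=4, Y=1, Z=1, X=1) weight 1/72
Group by W:
  weight(W=3) = 1/12
  weight(W=4) = 1/18
Total weight = 1/12 + 1/18 = 5/36
P(W=3 | obs) = 1/12 / 5/36 = 3/5
P(W=4 | obs) = 1/18 / 5/36 = 2/5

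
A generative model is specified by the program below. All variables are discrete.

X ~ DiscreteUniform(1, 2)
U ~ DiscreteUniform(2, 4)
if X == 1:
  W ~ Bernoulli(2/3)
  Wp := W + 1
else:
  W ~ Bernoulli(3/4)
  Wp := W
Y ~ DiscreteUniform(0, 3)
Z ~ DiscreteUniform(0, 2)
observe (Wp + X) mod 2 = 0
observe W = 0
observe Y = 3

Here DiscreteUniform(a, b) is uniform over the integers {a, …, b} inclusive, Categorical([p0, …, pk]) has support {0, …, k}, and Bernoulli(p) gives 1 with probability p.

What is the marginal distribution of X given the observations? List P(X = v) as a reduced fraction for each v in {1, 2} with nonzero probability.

Enumerate traces; 18 have nonzero weight after conditioning:
  (X=1, U=2, W=0, Y=3, Z=0) weight 1/216
  (X=1, U=2, W=0, Y=3, Z=1) weight 1/216
  (X=1, U=2, W=0, Y=3, Z=2) weight 1/216
  (X=1, U=3, W=0, Y=3, Z=0) weight 1/216
  (X=1, U=3, W=0, Y=3, Z=1) weight 1/216
  (X=1, U=3, W=0, Y=3, Z=2) weight 1/216
  (X=1, U=4, W=0, Y=3, Z=0) weight 1/216
  (X=1, U=4, W=0, Y=3, Z=1) weight 1/216
  (X=2, U=2, W=0, Y=3, Z=0) weight 1/288
  … 9 more
Group by X:
  weight(X=1) = 1/24
  weight(X=2) = 1/32
Total weight = 1/24 + 1/32 = 7/96
P(X=1 | obs) = 1/24 / 7/96 = 4/7
P(X=2 | obs) = 1/32 / 7/96 = 3/7

P(X=1) = 4/7, P(X=2) = 3/7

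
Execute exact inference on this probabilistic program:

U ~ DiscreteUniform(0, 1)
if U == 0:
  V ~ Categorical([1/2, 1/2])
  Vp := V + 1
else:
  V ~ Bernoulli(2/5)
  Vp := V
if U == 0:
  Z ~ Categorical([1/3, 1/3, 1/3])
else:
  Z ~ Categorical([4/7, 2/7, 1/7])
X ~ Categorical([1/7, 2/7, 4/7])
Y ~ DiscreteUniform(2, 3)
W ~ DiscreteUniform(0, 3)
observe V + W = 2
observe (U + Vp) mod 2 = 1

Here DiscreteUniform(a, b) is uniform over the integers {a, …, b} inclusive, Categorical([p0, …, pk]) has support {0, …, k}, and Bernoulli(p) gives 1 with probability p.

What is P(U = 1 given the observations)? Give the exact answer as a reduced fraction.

Enumerate traces; 36 have nonzero weight after conditioning:
  (U=0, V=0, Z=0, X=0, Y=2, W=2) weight 1/672
  (U=0, V=0, Z=0, X=0, Y=3, W=2) weight 1/672
  (U=0, V=0, Z=0, X=1, Y=2, W=2) weight 1/336
  (U=0, V=0, Z=0, X=1, Y=3, W=2) weight 1/336
  (U=0, V=0, Z=0, X=2, Y=2, W=2) weight 1/168
  (U=0, V=0, Z=0, X=2, Y=3, W=2) weight 1/168
  (U=0, V=0, Z=1, X=0, Y=2, W=2) weight 1/672
  (U=0, V=0, Z=1, X=0, Y=3, W=2) weight 1/672
  (U=1, V=0, Z=0, X=0, Y=2, W=2) weight 3/980
  … 27 more
Group by U:
  weight(U=0) = 1/16
  weight(U=1) = 3/40
Total weight = 1/16 + 3/40 = 11/80
P(U=0 | obs) = 1/16 / 11/80 = 5/11
P(U=1 | obs) = 3/40 / 11/80 = 6/11

P(U = 1 | obs) = 6/11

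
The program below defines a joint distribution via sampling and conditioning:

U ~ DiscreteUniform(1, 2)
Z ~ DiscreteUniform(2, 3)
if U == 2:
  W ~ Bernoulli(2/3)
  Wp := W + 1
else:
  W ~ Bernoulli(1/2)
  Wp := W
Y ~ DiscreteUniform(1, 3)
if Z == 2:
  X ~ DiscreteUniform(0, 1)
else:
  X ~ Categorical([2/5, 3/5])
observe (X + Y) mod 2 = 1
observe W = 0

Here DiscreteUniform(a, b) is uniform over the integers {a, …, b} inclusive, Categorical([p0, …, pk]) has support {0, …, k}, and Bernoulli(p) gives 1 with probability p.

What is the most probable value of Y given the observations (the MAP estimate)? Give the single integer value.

argmax_v P(Y = v | obs) = 2

Enumerate traces; 12 have nonzero weight after conditioning:
  (U=1, Z=2, W=0, Y=1, X=0) weight 1/48
  (U=1, Z=2, W=0, Y=2, X=1) weight 1/48
  (U=1, Z=2, W=0, Y=3, X=0) weight 1/48
  (U=1, Z=3, W=0, Y=1, X=0) weight 1/60
  (U=1, Z=3, W=0, Y=2, X=1) weight 1/40
  (U=1, Z=3, W=0, Y=3, X=0) weight 1/60
  (U=2, Z=2, W=0, Y=1, X=0) weight 1/72
  (U=2, Z=2, W=0, Y=2, X=1) weight 1/72
  … 4 more
Group by Y:
  weight(Y=1) = 1/16
  weight(Y=2) = 11/144
  weight(Y=3) = 1/16
Total weight = 1/16 + 11/144 + 1/16 = 29/144
P(Y=1 | obs) = 1/16 / 29/144 = 9/29
P(Y=2 | obs) = 11/144 / 29/144 = 11/29
P(Y=3 | obs) = 1/16 / 29/144 = 9/29
argmax = 2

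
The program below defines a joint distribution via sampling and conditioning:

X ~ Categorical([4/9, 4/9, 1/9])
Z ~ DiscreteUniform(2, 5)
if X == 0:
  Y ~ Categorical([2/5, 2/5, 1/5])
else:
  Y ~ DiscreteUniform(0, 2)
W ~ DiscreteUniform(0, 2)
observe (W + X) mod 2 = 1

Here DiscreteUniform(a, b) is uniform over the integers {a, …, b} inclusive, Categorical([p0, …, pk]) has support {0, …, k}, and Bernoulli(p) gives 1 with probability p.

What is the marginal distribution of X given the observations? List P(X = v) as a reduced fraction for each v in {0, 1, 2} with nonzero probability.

Enumerate traces; 48 have nonzero weight after conditioning:
  (X=0, Z=2, Y=0, W=1) weight 2/135
  (X=0, Z=2, Y=1, W=1) weight 2/135
  (X=0, Z=2, Y=2, W=1) weight 1/135
  (X=0, Z=3, Y=0, W=1) weight 2/135
  (X=0, Z=3, Y=1, W=1) weight 2/135
  (X=0, Z=3, Y=2, W=1) weight 1/135
  (X=0, Z=4, Y=0, W=1) weight 2/135
  (X=0, Z=4, Y=1, W=1) weight 2/135
  (X=1, Z=2, Y=0, W=0) weight 1/81
  (X=2, Z=2, Y=0, W=1) weight 1/324
  … 38 more
Group by X:
  weight(X=0) = 4/27
  weight(X=1) = 8/27
  weight(X=2) = 1/27
Total weight = 4/27 + 8/27 + 1/27 = 13/27
P(X=0 | obs) = 4/27 / 13/27 = 4/13
P(X=1 | obs) = 8/27 / 13/27 = 8/13
P(X=2 | obs) = 1/27 / 13/27 = 1/13

P(X=0) = 4/13, P(X=1) = 8/13, P(X=2) = 1/13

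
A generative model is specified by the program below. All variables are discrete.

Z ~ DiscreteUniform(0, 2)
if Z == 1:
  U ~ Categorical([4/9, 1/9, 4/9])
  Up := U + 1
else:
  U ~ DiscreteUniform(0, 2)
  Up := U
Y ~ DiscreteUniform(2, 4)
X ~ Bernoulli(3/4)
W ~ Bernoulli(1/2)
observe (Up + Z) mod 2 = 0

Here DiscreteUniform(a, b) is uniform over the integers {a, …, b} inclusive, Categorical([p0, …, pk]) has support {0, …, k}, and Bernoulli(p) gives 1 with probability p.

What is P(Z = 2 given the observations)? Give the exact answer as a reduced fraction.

Enumerate traces; 72 have nonzero weight after conditioning:
  (Z=0, U=0, Y=2, X=0, W=0) weight 1/216
  (Z=0, U=0, Y=2, X=0, W=1) weight 1/216
  (Z=0, U=0, Y=2, X=1, W=0) weight 1/72
  (Z=0, U=0, Y=2, X=1, W=1) weight 1/72
  (Z=0, U=0, Y=3, X=0, W=0) weight 1/216
  (Z=0, U=0, Y=3, X=0, W=1) weight 1/216
  (Z=0, U=0, Y=3, X=1, W=0) weight 1/72
  (Z=0, U=0, Y=3, X=1, W=1) weight 1/72
  (Z=1, U=0, Y=2, X=0, W=0) weight 1/162
  (Z=2, U=0, Y=2, X=0, W=0) weight 1/216
  … 62 more
Group by Z:
  weight(Z=0) = 2/9
  weight(Z=1) = 8/27
  weight(Z=2) = 2/9
Total weight = 2/9 + 8/27 + 2/9 = 20/27
P(Z=0 | obs) = 2/9 / 20/27 = 3/10
P(Z=1 | obs) = 8/27 / 20/27 = 2/5
P(Z=2 | obs) = 2/9 / 20/27 = 3/10

P(Z = 2 | obs) = 3/10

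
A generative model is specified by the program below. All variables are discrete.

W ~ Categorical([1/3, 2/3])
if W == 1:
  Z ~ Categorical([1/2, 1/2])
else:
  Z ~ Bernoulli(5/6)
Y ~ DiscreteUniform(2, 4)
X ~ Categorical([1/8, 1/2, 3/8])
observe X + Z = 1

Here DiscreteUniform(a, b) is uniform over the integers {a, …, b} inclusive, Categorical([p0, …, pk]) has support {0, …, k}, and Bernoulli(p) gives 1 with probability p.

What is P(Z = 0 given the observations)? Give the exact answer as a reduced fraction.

P(Z = 0 | obs) = 28/39

Enumerate traces; 12 have nonzero weight after conditioning:
  (W=0, Z=0, Y=2, X=1) weight 1/108
  (W=0, Z=0, Y=3, X=1) weight 1/108
  (W=0, Z=0, Y=4, X=1) weight 1/108
  (W=0, Z=1, Y=2, X=0) weight 5/432
  (W=0, Z=1, Y=3, X=0) weight 5/432
  (W=0, Z=1, Y=4, X=0) weight 5/432
  (W=1, Z=0, Y=2, X=1) weight 1/18
  (W=1, Z=0, Y=3, X=1) weight 1/18
  … 4 more
Group by Z:
  weight(Z=0) = 7/36
  weight(Z=1) = 11/144
Total weight = 7/36 + 11/144 = 13/48
P(Z=0 | obs) = 7/36 / 13/48 = 28/39
P(Z=1 | obs) = 11/144 / 13/48 = 11/39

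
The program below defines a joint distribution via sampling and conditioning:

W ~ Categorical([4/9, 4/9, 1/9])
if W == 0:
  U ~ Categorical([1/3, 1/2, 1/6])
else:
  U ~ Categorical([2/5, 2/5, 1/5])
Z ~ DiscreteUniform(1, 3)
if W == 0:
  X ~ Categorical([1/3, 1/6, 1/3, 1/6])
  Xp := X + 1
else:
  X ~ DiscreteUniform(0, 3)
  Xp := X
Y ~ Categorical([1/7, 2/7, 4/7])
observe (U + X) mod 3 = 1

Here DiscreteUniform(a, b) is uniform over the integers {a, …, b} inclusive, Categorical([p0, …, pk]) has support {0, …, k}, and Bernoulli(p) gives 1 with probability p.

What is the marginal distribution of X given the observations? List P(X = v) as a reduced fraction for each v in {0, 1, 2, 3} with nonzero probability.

P(X=0) = 42/115, P(X=1) = 26/115, P(X=2) = 17/115, P(X=3) = 6/23

Enumerate traces; 108 have nonzero weight after conditioning:
  (W=0, U=0, Z=1, X=1, Y=0) weight 2/1701
  (W=0, U=0, Z=1, X=1, Y=1) weight 4/1701
  (W=0, U=0, Z=1, X=1, Y=2) weight 8/1701
  (W=0, U=0, Z=2, X=1, Y=0) weight 2/1701
  (W=0, U=0, Z=2, X=1, Y=1) weight 4/1701
  (W=0, U=0, Z=2, X=1, Y=2) weight 8/1701
  (W=0, U=0, Z=3, X=1, Y=0) weight 2/1701
  (W=0, U=0, Z=3, X=1, Y=1) weight 4/1701
  (W=0, U=1, Z=1, X=0, Y=0) weight 2/567
  (W=0, U=1, Z=1, X=3, Y=0) weight 1/567
  … 98 more
Group by X:
  weight(X=0) = 7/54
  weight(X=1) = 13/162
  weight(X=2) = 17/324
  weight(X=3) = 5/54
Total weight = 7/54 + 13/162 + 17/324 + 5/54 = 115/324
P(X=0 | obs) = 7/54 / 115/324 = 42/115
P(X=1 | obs) = 13/162 / 115/324 = 26/115
P(X=2 | obs) = 17/324 / 115/324 = 17/115
P(X=3 | obs) = 5/54 / 115/324 = 6/23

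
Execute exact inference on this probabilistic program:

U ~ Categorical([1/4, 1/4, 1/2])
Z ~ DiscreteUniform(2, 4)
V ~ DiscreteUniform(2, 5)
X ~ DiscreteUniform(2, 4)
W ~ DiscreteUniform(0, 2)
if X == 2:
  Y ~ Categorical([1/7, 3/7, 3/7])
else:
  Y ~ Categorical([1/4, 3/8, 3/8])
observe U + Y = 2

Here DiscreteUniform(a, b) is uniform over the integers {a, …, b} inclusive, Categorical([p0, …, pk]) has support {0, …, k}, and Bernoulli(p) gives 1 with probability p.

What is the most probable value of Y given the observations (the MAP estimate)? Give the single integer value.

argmax_v P(Y = v | obs) = 0

Enumerate traces; 324 have nonzero weight after conditioning:
  (U=0, Z=2, V=2, X=2, W=0, Y=2) weight 1/1008
  (U=0, Z=2, V=2, X=2, W=1, Y=2) weight 1/1008
  (U=0, Z=2, V=2, X=2, W=2, Y=2) weight 1/1008
  (U=0, Z=2, V=2, X=3, W=0, Y=2) weight 1/1152
  (U=0, Z=2, V=2, X=3, W=1, Y=2) weight 1/1152
  (U=0, Z=2, V=2, X=3, W=2, Y=2) weight 1/1152
  (U=0, Z=2, V=2, X=4, W=0, Y=2) weight 1/1152
  (U=0, Z=2, V=2, X=4, W=1, Y=2) weight 1/1152
  (U=1, Z=2, V=2, X=2, W=0, Y=1) weight 1/1008
  (U=2, Z=2, V=2, X=2, W=0, Y=0) weight 1/1512
  … 314 more
Group by Y:
  weight(Y=0) = 3/28
  weight(Y=1) = 11/112
  weight(Y=2) = 11/112
Total weight = 3/28 + 11/112 + 11/112 = 17/56
P(Y=0 | obs) = 3/28 / 17/56 = 6/17
P(Y=1 | obs) = 11/112 / 17/56 = 11/34
P(Y=2 | obs) = 11/112 / 17/56 = 11/34
argmax = 0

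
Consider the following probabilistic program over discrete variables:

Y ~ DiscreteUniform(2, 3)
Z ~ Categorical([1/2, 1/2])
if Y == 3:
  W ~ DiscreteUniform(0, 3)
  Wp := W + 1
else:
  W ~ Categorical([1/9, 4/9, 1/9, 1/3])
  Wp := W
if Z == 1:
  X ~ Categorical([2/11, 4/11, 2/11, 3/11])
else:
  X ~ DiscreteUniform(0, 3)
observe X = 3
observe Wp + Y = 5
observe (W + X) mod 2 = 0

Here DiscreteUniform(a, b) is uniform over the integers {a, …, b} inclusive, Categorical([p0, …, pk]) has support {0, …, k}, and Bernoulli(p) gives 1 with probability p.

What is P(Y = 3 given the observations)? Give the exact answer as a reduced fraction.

Enumerate traces; 4 have nonzero weight after conditioning:
  (Y=2, Z=0, W=3, X=3) weight 1/48
  (Y=2, Z=1, W=3, X=3) weight 1/44
  (Y=3, Z=0, W=1, X=3) weight 1/64
  (Y=3, Z=1, W=1, X=3) weight 3/176
Group by Y:
  weight(Y=2) = 23/528
  weight(Y=3) = 23/704
Total weight = 23/528 + 23/704 = 161/2112
P(Y=2 | obs) = 23/528 / 161/2112 = 4/7
P(Y=3 | obs) = 23/704 / 161/2112 = 3/7

P(Y = 3 | obs) = 3/7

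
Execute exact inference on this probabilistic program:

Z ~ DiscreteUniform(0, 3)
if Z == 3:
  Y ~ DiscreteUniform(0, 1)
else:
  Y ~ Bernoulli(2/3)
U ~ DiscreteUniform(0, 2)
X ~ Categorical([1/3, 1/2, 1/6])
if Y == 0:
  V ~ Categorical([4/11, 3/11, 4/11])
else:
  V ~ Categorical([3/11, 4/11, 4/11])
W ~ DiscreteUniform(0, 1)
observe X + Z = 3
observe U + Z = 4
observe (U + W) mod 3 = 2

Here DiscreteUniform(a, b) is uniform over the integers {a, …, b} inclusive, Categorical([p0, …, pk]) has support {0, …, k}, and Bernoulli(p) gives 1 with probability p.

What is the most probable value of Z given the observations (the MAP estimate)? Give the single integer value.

argmax_v P(Z = v | obs) = 2

Enumerate traces; 12 have nonzero weight after conditioning:
  (Z=2, Y=0, U=2, X=1, V=0, W=0) weight 1/396
  (Z=2, Y=0, U=2, X=1, V=1, W=0) weight 1/528
  (Z=2, Y=0, U=2, X=1, V=2, W=0) weight 1/396
  (Z=2, Y=1, U=2, X=1, V=0, W=0) weight 1/264
  (Z=2, Y=1, U=2, X=1, V=1, W=0) weight 1/198
  (Z=2, Y=1, U=2, X=1, V=2, W=0) weight 1/198
  (Z=3, Y=0, U=1, X=0, V=0, W=1) weight 1/396
  (Z=3, Y=0, U=1, X=0, V=1, W=1) weight 1/528
  … 4 more
Group by Z:
  weight(Z=2) = 1/48
  weight(Z=3) = 1/72
Total weight = 1/48 + 1/72 = 5/144
P(Z=2 | obs) = 1/48 / 5/144 = 3/5
P(Z=3 | obs) = 1/72 / 5/144 = 2/5
argmax = 2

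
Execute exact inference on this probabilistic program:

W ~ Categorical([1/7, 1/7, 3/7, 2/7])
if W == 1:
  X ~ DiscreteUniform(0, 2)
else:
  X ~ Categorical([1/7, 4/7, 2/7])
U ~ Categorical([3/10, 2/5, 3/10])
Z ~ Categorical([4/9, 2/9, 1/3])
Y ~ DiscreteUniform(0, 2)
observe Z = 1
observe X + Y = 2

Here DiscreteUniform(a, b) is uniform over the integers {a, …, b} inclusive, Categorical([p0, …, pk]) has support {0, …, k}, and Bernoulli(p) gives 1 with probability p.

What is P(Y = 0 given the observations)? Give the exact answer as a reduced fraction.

P(Y = 0 | obs) = 43/147

Enumerate traces; 36 have nonzero weight after conditioning:
  (W=0, X=0, U=0, Z=1, Y=2) weight 1/2205
  (W=0, X=0, U=1, Z=1, Y=2) weight 4/6615
  (W=0, X=0, U=2, Z=1, Y=2) weight 1/2205
  (W=0, X=1, U=0, Z=1, Y=1) weight 4/2205
  (W=0, X=1, U=1, Z=1, Y=1) weight 16/6615
  (W=0, X=1, U=2, Z=1, Y=1) weight 4/2205
  (W=0, X=2, U=0, Z=1, Y=0) weight 2/2205
  (W=0, X=2, U=1, Z=1, Y=0) weight 8/6615
  … 28 more
Group by Y:
  weight(Y=0) = 86/3969
  weight(Y=1) = 158/3969
  weight(Y=2) = 50/3969
Total weight = 86/3969 + 158/3969 + 50/3969 = 2/27
P(Y=0 | obs) = 86/3969 / 2/27 = 43/147
P(Y=1 | obs) = 158/3969 / 2/27 = 79/147
P(Y=2 | obs) = 50/3969 / 2/27 = 25/147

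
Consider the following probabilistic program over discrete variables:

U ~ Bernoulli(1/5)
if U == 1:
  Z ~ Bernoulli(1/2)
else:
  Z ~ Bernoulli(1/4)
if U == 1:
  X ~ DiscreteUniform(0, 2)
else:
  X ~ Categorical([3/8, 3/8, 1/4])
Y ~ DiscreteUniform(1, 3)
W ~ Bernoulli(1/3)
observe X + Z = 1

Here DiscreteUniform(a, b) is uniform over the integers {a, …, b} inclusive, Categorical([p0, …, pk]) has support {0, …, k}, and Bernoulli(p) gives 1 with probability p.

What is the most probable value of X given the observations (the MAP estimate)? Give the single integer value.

argmax_v P(X = v | obs) = 1

Enumerate traces; 24 have nonzero weight after conditioning:
  (U=0, Z=0, X=1, Y=1, W=0) weight 1/20
  (U=0, Z=0, X=1, Y=1, W=1) weight 1/40
  (U=0, Z=0, X=1, Y=2, W=0) weight 1/20
  (U=0, Z=0, X=1, Y=2, W=1) weight 1/40
  (U=0, Z=0, X=1, Y=3, W=0) weight 1/20
  (U=0, Z=0, X=1, Y=3, W=1) weight 1/40
  (U=0, Z=1, X=0, Y=1, W=0) weight 1/60
  (U=0, Z=1, X=0, Y=1, W=1) weight 1/120
  … 16 more
Group by X:
  weight(X=0) = 13/120
  weight(X=1) = 31/120
Total weight = 13/120 + 31/120 = 11/30
P(X=0 | obs) = 13/120 / 11/30 = 13/44
P(X=1 | obs) = 31/120 / 11/30 = 31/44
argmax = 1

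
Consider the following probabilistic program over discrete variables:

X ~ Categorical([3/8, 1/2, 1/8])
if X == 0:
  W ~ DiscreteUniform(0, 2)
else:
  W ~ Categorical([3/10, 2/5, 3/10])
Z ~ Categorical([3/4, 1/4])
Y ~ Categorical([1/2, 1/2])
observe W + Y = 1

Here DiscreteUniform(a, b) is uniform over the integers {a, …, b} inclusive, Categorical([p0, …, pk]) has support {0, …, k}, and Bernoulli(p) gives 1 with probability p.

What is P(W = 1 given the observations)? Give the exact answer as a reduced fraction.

Enumerate traces; 12 have nonzero weight after conditioning:
  (X=0, W=0, Z=0, Y=1) weight 3/64
  (X=0, W=0, Z=1, Y=1) weight 1/64
  (X=0, W=1, Z=0, Y=0) weight 3/64
  (X=0, W=1, Z=1, Y=0) weight 1/64
  (X=1, W=0, Z=0, Y=1) weight 9/160
  (X=1, W=0, Z=1, Y=1) weight 3/160
  (X=1, W=1, Z=0, Y=0) weight 3/40
  (X=1, W=1, Z=1, Y=0) weight 1/40
  … 4 more
Group by W:
  weight(W=0) = 5/32
  weight(W=1) = 3/16
Total weight = 5/32 + 3/16 = 11/32
P(W=0 | obs) = 5/32 / 11/32 = 5/11
P(W=1 | obs) = 3/16 / 11/32 = 6/11

P(W = 1 | obs) = 6/11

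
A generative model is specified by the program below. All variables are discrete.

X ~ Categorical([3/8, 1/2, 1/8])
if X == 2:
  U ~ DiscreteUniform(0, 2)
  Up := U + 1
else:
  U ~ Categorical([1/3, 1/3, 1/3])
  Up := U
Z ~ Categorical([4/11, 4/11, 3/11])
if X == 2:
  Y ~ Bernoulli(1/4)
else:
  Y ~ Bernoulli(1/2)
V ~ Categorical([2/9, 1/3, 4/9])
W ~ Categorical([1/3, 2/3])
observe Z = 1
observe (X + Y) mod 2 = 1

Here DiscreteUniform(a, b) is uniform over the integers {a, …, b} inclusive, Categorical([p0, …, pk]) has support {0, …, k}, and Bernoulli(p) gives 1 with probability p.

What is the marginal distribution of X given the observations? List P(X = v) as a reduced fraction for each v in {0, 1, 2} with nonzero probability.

P(X=0) = 2/5, P(X=1) = 8/15, P(X=2) = 1/15

Enumerate traces; 54 have nonzero weight after conditioning:
  (X=0, U=0, Z=1, Y=1, V=0, W=0) weight 1/594
  (X=0, U=0, Z=1, Y=1, V=0, W=1) weight 1/297
  (X=0, U=0, Z=1, Y=1, V=1, W=0) weight 1/396
  (X=0, U=0, Z=1, Y=1, V=1, W=1) weight 1/198
  (X=0, U=0, Z=1, Y=1, V=2, W=0) weight 1/297
  (X=0, U=0, Z=1, Y=1, V=2, W=1) weight 2/297
  (X=0, U=1, Z=1, Y=1, V=0, W=0) weight 1/594
  (X=0, U=1, Z=1, Y=1, V=0, W=1) weight 1/297
  (X=1, U=0, Z=1, Y=0, V=0, W=0) weight 2/891
  (X=2, U=0, Z=1, Y=1, V=0, W=0) weight 1/3564
  … 44 more
Group by X:
  weight(X=0) = 3/44
  weight(X=1) = 1/11
  weight(X=2) = 1/88
Total weight = 3/44 + 1/11 + 1/88 = 15/88
P(X=0 | obs) = 3/44 / 15/88 = 2/5
P(X=1 | obs) = 1/11 / 15/88 = 8/15
P(X=2 | obs) = 1/88 / 15/88 = 1/15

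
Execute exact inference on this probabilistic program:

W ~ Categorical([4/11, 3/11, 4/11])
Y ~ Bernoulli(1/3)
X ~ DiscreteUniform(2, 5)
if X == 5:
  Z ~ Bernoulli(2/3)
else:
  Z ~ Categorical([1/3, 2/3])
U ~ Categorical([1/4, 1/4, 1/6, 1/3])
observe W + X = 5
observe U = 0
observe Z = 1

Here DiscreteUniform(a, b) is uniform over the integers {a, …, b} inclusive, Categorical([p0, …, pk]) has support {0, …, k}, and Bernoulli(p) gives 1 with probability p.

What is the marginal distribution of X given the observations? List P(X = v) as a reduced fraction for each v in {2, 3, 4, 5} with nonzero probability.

Enumerate traces; 6 have nonzero weight after conditioning:
  (W=0, Y=0, X=5, Z=1, U=0) weight 1/99
  (W=0, Y=1, X=5, Z=1, U=0) weight 1/198
  (W=1, Y=0, X=4, Z=1, U=0) weight 1/132
  (W=1, Y=1, X=4, Z=1, U=0) weight 1/264
  (W=2, Y=0, X=3, Z=1, U=0) weight 1/99
  (W=2, Y=1, X=3, Z=1, U=0) weight 1/198
Group by X:
  weight(X=3) = 1/66
  weight(X=4) = 1/88
  weight(X=5) = 1/66
Total weight = 1/66 + 1/88 + 1/66 = 1/24
P(X=3 | obs) = 1/66 / 1/24 = 4/11
P(X=4 | obs) = 1/88 / 1/24 = 3/11
P(X=5 | obs) = 1/66 / 1/24 = 4/11

P(X=3) = 4/11, P(X=4) = 3/11, P(X=5) = 4/11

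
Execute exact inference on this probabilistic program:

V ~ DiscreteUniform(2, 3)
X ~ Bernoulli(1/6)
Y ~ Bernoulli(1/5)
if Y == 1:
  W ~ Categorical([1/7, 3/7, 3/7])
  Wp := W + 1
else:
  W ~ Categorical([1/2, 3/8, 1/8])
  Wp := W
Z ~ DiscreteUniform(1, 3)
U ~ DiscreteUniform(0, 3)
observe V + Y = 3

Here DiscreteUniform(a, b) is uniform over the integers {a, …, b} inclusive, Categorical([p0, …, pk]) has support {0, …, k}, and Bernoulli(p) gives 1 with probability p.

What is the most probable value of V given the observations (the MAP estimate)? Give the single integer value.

argmax_v P(V = v | obs) = 3

Enumerate traces; 144 have nonzero weight after conditioning:
  (V=2, X=0, Y=1, W=0, Z=1, U=0) weight 1/1008
  (V=2, X=0, Y=1, W=0, Z=1, U=1) weight 1/1008
  (V=2, X=0, Y=1, W=0, Z=1, U=2) weight 1/1008
  (V=2, X=0, Y=1, W=0, Z=1, U=3) weight 1/1008
  (V=2, X=0, Y=1, W=0, Z=2, U=0) weight 1/1008
  (V=2, X=0, Y=1, W=0, Z=2, U=1) weight 1/1008
  (V=2, X=0, Y=1, W=0, Z=2, U=2) weight 1/1008
  (V=2, X=0, Y=1, W=0, Z=2, U=3) weight 1/1008
  (V=3, X=0, Y=0, W=0, Z=1, U=0) weight 1/72
  … 135 more
Group by V:
  weight(V=2) = 1/10
  weight(V=3) = 2/5
Total weight = 1/10 + 2/5 = 1/2
P(V=2 | obs) = 1/10 / 1/2 = 1/5
P(V=3 | obs) = 2/5 / 1/2 = 4/5
argmax = 3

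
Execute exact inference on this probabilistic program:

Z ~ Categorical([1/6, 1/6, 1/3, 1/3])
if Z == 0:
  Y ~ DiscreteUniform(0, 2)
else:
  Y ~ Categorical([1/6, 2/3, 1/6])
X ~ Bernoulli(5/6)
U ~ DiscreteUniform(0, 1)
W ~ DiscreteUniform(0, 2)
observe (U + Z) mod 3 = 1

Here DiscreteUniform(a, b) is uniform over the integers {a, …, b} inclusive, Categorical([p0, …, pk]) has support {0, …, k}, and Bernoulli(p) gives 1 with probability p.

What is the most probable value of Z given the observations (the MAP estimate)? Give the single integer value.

Enumerate traces; 54 have nonzero weight after conditioning:
  (Z=0, Y=0, X=0, U=1, W=0) weight 1/648
  (Z=0, Y=0, X=0, U=1, W=1) weight 1/648
  (Z=0, Y=0, X=0, U=1, W=2) weight 1/648
  (Z=0, Y=0, X=1, U=1, W=0) weight 5/648
  (Z=0, Y=0, X=1, U=1, W=1) weight 5/648
  (Z=0, Y=0, X=1, U=1, W=2) weight 5/648
  (Z=0, Y=1, X=0, U=1, W=0) weight 1/648
  (Z=0, Y=1, X=0, U=1, W=1) weight 1/648
  (Z=1, Y=0, X=0, U=0, W=0) weight 1/1296
  (Z=3, Y=0, X=0, U=1, W=0) weight 1/648
  … 44 more
Group by Z:
  weight(Z=0) = 1/12
  weight(Z=1) = 1/12
  weight(Z=3) = 1/6
Total weight = 1/12 + 1/12 + 1/6 = 1/3
P(Z=0 | obs) = 1/12 / 1/3 = 1/4
P(Z=1 | obs) = 1/12 / 1/3 = 1/4
P(Z=3 | obs) = 1/6 / 1/3 = 1/2
argmax = 3

argmax_v P(Z = v | obs) = 3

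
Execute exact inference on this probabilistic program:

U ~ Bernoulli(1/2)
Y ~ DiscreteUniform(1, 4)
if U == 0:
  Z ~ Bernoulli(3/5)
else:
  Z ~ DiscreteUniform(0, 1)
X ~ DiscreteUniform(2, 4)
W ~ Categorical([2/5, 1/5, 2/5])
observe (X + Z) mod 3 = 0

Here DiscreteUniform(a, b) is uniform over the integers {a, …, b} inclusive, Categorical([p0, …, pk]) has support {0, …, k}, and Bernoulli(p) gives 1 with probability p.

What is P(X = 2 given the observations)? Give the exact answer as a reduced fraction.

P(X = 2 | obs) = 11/20

Enumerate traces; 48 have nonzero weight after conditioning:
  (U=0, Y=1, Z=0, X=3, W=0) weight 1/150
  (U=0, Y=1, Z=0, X=3, W=1) weight 1/300
  (U=0, Y=1, Z=0, X=3, W=2) weight 1/150
  (U=0, Y=1, Z=1, X=2, W=0) weight 1/100
  (U=0, Y=1, Z=1, X=2, W=1) weight 1/200
  (U=0, Y=1, Z=1, X=2, W=2) weight 1/100
  (U=0, Y=2, Z=0, X=3, W=0) weight 1/150
  (U=0, Y=2, Z=0, X=3, W=1) weight 1/300
  … 40 more
Group by X:
  weight(X=2) = 11/60
  weight(X=3) = 3/20
Total weight = 11/60 + 3/20 = 1/3
P(X=2 | obs) = 11/60 / 1/3 = 11/20
P(X=3 | obs) = 3/20 / 1/3 = 9/20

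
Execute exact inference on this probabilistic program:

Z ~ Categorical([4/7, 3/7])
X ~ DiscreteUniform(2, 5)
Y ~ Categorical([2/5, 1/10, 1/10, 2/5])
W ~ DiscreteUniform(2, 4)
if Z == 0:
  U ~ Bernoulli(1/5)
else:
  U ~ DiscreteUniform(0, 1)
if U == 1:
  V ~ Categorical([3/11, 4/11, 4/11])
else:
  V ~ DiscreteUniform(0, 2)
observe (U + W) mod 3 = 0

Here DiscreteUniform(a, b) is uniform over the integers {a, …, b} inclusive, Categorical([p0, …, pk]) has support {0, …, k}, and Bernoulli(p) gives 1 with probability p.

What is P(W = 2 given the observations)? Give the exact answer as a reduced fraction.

Enumerate traces; 192 have nonzero weight after conditioning:
  (Z=0, X=2, Y=0, W=2, U=1, V=0) weight 2/1925
  (Z=0, X=2, Y=0, W=2, U=1, V=1) weight 8/5775
  (Z=0, X=2, Y=0, W=2, U=1, V=2) weight 8/5775
  (Z=0, X=2, Y=0, W=3, U=0, V=0) weight 8/1575
  (Z=0, X=2, Y=0, W=3, U=0, V=1) weight 8/1575
  (Z=0, X=2, Y=0, W=3, U=0, V=2) weight 8/1575
  (Z=0, X=2, Y=1, W=2, U=1, V=0) weight 1/3850
  (Z=0, X=2, Y=1, W=2, U=1, V=1) weight 2/5775
  … 184 more
Group by W:
  weight(W=2) = 23/210
  weight(W=3) = 47/210
Total weight = 23/210 + 47/210 = 1/3
P(W=2 | obs) = 23/210 / 1/3 = 23/70
P(W=3 | obs) = 47/210 / 1/3 = 47/70

P(W = 2 | obs) = 23/70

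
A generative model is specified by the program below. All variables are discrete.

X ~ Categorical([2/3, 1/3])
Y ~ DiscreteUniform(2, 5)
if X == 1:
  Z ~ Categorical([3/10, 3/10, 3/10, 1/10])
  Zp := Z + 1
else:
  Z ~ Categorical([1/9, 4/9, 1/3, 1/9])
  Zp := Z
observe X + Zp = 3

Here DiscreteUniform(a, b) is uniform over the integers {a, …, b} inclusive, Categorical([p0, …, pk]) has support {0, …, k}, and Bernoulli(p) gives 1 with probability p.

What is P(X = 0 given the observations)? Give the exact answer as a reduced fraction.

Enumerate traces; 8 have nonzero weight after conditioning:
  (X=0, Y=2, Z=3) weight 1/54
  (X=0, Y=3, Z=3) weight 1/54
  (X=0, Y=4, Z=3) weight 1/54
  (X=0, Y=5, Z=3) weight 1/54
  (X=1, Y=2, Z=1) weight 1/40
  (X=1, Y=3, Z=1) weight 1/40
  (X=1, Y=4, Z=1) weight 1/40
  (X=1, Y=5, Z=1) weight 1/40
Group by X:
  weight(X=0) = 2/27
  weight(X=1) = 1/10
Total weight = 2/27 + 1/10 = 47/270
P(X=0 | obs) = 2/27 / 47/270 = 20/47
P(X=1 | obs) = 1/10 / 47/270 = 27/47

P(X = 0 | obs) = 20/47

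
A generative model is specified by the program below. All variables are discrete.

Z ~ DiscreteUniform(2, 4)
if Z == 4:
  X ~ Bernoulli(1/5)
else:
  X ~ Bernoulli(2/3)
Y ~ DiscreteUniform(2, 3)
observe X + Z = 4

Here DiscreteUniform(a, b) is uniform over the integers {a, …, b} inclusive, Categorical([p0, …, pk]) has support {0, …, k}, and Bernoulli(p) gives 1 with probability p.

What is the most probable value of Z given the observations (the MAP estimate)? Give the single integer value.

Enumerate traces; 4 have nonzero weight after conditioning:
  (Z=3, X=1, Y=2) weight 1/9
  (Z=3, X=1, Y=3) weight 1/9
  (Z=4, X=0, Y=2) weight 2/15
  (Z=4, X=0, Y=3) weight 2/15
Group by Z:
  weight(Z=3) = 2/9
  weight(Z=4) = 4/15
Total weight = 2/9 + 4/15 = 22/45
P(Z=3 | obs) = 2/9 / 22/45 = 5/11
P(Z=4 | obs) = 4/15 / 22/45 = 6/11
argmax = 4

argmax_v P(Z = v | obs) = 4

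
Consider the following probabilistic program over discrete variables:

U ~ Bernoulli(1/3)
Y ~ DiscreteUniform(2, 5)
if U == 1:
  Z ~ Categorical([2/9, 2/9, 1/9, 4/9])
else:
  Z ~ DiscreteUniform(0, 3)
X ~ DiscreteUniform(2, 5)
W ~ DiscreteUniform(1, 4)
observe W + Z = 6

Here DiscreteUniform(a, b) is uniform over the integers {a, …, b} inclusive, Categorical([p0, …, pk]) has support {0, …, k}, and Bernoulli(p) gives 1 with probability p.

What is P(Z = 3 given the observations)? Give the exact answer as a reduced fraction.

Enumerate traces; 64 have nonzero weight after conditioning:
  (U=0, Y=2, Z=2, X=2, W=4) weight 1/384
  (U=0, Y=2, Z=2, X=3, W=4) weight 1/384
  (U=0, Y=2, Z=2, X=4, W=4) weight 1/384
  (U=0, Y=2, Z=2, X=5, W=4) weight 1/384
  (U=0, Y=2, Z=3, X=2, W=3) weight 1/384
  (U=0, Y=2, Z=3, X=3, W=3) weight 1/384
  (U=0, Y=2, Z=3, X=4, W=3) weight 1/384
  (U=0, Y=2, Z=3, X=5, W=3) weight 1/384
  … 56 more
Group by Z:
  weight(Z=2) = 11/216
  weight(Z=3) = 17/216
Total weight = 11/216 + 17/216 = 7/54
P(Z=2 | obs) = 11/216 / 7/54 = 11/28
P(Z=3 | obs) = 17/216 / 7/54 = 17/28

P(Z = 3 | obs) = 17/28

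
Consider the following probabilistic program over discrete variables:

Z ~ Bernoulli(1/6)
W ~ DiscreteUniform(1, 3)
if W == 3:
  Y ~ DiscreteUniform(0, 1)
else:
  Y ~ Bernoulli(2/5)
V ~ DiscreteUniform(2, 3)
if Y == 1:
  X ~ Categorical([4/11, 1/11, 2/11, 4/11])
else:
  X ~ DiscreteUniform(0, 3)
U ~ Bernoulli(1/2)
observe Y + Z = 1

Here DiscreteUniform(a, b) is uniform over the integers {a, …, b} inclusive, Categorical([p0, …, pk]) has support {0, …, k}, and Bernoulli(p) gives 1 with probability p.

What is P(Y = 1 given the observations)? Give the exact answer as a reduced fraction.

P(Y = 1 | obs) = 65/82

Enumerate traces; 96 have nonzero weight after conditioning:
  (Z=0, W=1, Y=1, V=2, X=0, U=0) weight 1/99
  (Z=0, W=1, Y=1, V=2, X=0, U=1) weight 1/99
  (Z=0, W=1, Y=1, V=2, X=1, U=0) weight 1/396
  (Z=0, W=1, Y=1, V=2, X=1, U=1) weight 1/396
  (Z=0, W=1, Y=1, V=2, X=2, U=0) weight 1/198
  (Z=0, W=1, Y=1, V=2, X=2, U=1) weight 1/198
  (Z=0, W=1, Y=1, V=2, X=3, U=0) weight 1/99
  (Z=0, W=1, Y=1, V=2, X=3, U=1) weight 1/99
  (Z=1, W=1, Y=0, V=2, X=0, U=0) weight 1/480
  … 87 more
Group by Y:
  weight(Y=0) = 17/180
  weight(Y=1) = 13/36
Total weight = 17/180 + 13/36 = 41/90
P(Y=0 | obs) = 17/180 / 41/90 = 17/82
P(Y=1 | obs) = 13/36 / 41/90 = 65/82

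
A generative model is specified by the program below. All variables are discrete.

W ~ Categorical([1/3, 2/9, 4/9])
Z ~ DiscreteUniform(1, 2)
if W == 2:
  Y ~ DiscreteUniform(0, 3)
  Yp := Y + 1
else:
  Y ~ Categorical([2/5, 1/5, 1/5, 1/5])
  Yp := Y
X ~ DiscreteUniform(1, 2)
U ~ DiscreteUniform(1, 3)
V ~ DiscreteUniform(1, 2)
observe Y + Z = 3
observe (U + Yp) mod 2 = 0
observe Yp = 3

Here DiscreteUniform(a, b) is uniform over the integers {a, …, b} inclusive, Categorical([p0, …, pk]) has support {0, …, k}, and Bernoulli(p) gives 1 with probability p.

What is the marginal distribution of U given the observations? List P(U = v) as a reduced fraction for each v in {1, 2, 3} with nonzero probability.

P(U=1) = 1/2, P(U=3) = 1/2

Enumerate traces; 8 have nonzero weight after conditioning:
  (W=2, Z=1, Y=2, X=1, U=1, V=1) weight 1/216
  (W=2, Z=1, Y=2, X=1, U=1, V=2) weight 1/216
  (W=2, Z=1, Y=2, X=1, U=3, V=1) weight 1/216
  (W=2, Z=1, Y=2, X=1, U=3, V=2) weight 1/216
  (W=2, Z=1, Y=2, X=2, U=1, V=1) weight 1/216
  (W=2, Z=1, Y=2, X=2, U=1, V=2) weight 1/216
  (W=2, Z=1, Y=2, X=2, U=3, V=1) weight 1/216
  (W=2, Z=1, Y=2, X=2, U=3, V=2) weight 1/216
Group by U:
  weight(U=1) = 1/54
  weight(U=3) = 1/54
Total weight = 1/54 + 1/54 = 1/27
P(U=1 | obs) = 1/54 / 1/27 = 1/2
P(U=3 | obs) = 1/54 / 1/27 = 1/2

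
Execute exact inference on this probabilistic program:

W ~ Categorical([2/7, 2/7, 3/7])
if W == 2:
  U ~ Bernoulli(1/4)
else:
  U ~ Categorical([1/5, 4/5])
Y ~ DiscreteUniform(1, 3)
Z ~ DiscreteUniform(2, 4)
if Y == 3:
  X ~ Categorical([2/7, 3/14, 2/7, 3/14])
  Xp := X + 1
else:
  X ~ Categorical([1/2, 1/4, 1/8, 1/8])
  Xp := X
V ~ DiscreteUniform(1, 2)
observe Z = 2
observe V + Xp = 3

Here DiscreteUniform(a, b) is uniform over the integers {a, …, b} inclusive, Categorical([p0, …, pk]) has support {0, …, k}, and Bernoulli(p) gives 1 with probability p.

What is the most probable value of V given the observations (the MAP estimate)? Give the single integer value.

argmax_v P(V = v | obs) = 2

Enumerate traces; 36 have nonzero weight after conditioning:
  (W=0, U=0, Y=1, Z=2, X=1, V=2) weight 1/1260
  (W=0, U=0, Y=1, Z=2, X=2, V=1) weight 1/2520
  (W=0, U=0, Y=2, Z=2, X=1, V=2) weight 1/1260
  (W=0, U=0, Y=2, Z=2, X=2, V=1) weight 1/2520
  (W=0, U=0, Y=3, Z=2, X=0, V=2) weight 2/2205
  (W=0, U=0, Y=3, Z=2, X=1, V=1) weight 1/1470
  (W=0, U=1, Y=1, Z=2, X=1, V=2) weight 1/315
  (W=0, U=1, Y=1, Z=2, X=2, V=1) weight 1/630
  … 28 more
Group by V:
  weight(V=1) = 13/504
  weight(V=2) = 11/252
Total weight = 13/504 + 11/252 = 5/72
P(V=1 | obs) = 13/504 / 5/72 = 13/35
P(V=2 | obs) = 11/252 / 5/72 = 22/35
argmax = 2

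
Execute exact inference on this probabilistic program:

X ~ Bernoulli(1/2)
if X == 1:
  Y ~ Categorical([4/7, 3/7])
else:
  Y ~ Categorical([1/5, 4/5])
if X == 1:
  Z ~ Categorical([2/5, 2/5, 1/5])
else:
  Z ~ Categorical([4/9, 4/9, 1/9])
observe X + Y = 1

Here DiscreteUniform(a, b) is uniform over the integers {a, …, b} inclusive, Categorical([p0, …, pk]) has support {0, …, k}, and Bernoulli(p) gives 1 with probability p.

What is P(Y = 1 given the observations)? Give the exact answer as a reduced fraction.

P(Y = 1 | obs) = 7/12

Enumerate traces; 6 have nonzero weight after conditioning:
  (X=0, Y=1, Z=0) weight 8/45
  (X=0, Y=1, Z=1) weight 8/45
  (X=0, Y=1, Z=2) weight 2/45
  (X=1, Y=0, Z=0) weight 4/35
  (X=1, Y=0, Z=1) weight 4/35
  (X=1, Y=0, Z=2) weight 2/35
Group by Y:
  weight(Y=0) = 2/7
  weight(Y=1) = 2/5
Total weight = 2/7 + 2/5 = 24/35
P(Y=0 | obs) = 2/7 / 24/35 = 5/12
P(Y=1 | obs) = 2/5 / 24/35 = 7/12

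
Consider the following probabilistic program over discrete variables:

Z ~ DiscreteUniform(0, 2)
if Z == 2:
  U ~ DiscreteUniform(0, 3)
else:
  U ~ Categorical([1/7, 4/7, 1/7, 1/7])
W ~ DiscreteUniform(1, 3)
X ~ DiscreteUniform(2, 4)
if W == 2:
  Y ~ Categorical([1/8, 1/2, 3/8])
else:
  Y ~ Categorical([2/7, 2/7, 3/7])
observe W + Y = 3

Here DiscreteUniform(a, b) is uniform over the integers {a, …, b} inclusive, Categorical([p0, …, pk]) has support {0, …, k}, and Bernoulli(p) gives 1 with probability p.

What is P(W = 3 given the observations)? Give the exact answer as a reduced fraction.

P(W = 3 | obs) = 4/17

Enumerate traces; 108 have nonzero weight after conditioning:
  (Z=0, U=0, W=1, X=2, Y=2) weight 1/441
  (Z=0, U=0, W=1, X=3, Y=2) weight 1/441
  (Z=0, U=0, W=1, X=4, Y=2) weight 1/441
  (Z=0, U=0, W=2, X=2, Y=1) weight 1/378
  (Z=0, U=0, W=2, X=3, Y=1) weight 1/378
  (Z=0, U=0, W=2, X=4, Y=1) weight 1/378
  (Z=0, U=0, W=3, X=2, Y=0) weight 2/1323
  (Z=0, U=0, W=3, X=3, Y=0) weight 2/1323
  … 100 more
Group by W:
  weight(W=1) = 1/7
  weight(W=2) = 1/6
  weight(W=3) = 2/21
Total weight = 1/7 + 1/6 + 2/21 = 17/42
P(W=1 | obs) = 1/7 / 17/42 = 6/17
P(W=2 | obs) = 1/6 / 17/42 = 7/17
P(W=3 | obs) = 2/21 / 17/42 = 4/17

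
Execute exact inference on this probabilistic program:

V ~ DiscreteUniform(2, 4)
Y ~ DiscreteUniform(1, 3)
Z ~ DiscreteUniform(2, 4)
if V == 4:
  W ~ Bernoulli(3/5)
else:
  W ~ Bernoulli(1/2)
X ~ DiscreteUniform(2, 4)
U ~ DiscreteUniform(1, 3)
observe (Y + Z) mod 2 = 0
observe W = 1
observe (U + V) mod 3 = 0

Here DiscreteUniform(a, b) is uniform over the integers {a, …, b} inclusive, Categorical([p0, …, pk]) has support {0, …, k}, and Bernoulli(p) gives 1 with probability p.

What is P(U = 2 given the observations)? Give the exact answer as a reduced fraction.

P(U = 2 | obs) = 3/8

Enumerate traces; 36 have nonzero weight after conditioning:
  (V=2, Y=1, Z=3, W=1, X=2, U=1) weight 1/486
  (V=2, Y=1, Z=3, W=1, X=3, U=1) weight 1/486
  (V=2, Y=1, Z=3, W=1, X=4, U=1) weight 1/486
  (V=2, Y=2, Z=2, W=1, X=2, U=1) weight 1/486
  (V=2, Y=2, Z=2, W=1, X=3, U=1) weight 1/486
  (V=2, Y=2, Z=2, W=1, X=4, U=1) weight 1/486
  (V=2, Y=2, Z=4, W=1, X=2, U=1) weight 1/486
  (V=2, Y=2, Z=4, W=1, X=3, U=1) weight 1/486
  (V=3, Y=1, Z=3, W=1, X=2, U=3) weight 1/486
  (V=4, Y=1, Z=3, W=1, X=2, U=2) weight 1/405
  … 26 more
Group by U:
  weight(U=1) = 2/81
  weight(U=2) = 4/135
  weight(U=3) = 2/81
Total weight = 2/81 + 4/135 + 2/81 = 32/405
P(U=1 | obs) = 2/81 / 32/405 = 5/16
P(U=2 | obs) = 4/135 / 32/405 = 3/8
P(U=3 | obs) = 2/81 / 32/405 = 5/16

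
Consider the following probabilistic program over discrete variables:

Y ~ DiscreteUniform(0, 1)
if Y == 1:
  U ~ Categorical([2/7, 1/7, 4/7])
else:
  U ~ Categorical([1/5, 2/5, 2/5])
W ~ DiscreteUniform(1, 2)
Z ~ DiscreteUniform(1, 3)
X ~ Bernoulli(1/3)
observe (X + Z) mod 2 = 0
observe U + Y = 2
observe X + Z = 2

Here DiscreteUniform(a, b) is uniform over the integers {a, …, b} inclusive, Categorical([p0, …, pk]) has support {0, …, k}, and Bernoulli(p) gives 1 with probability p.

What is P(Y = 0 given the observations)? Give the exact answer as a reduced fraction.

Enumerate traces; 8 have nonzero weight after conditioning:
  (Y=0, U=2, W=1, Z=1, X=1) weight 1/90
  (Y=0, U=2, W=1, Z=2, X=0) weight 1/45
  (Y=0, U=2, W=2, Z=1, X=1) weight 1/90
  (Y=0, U=2, W=2, Z=2, X=0) weight 1/45
  (Y=1, U=1, W=1, Z=1, X=1) weight 1/252
  (Y=1, U=1, W=1, Z=2, X=0) weight 1/126
  (Y=1, U=1, W=2, Z=1, X=1) weight 1/252
  (Y=1, U=1, W=2, Z=2, X=0) weight 1/126
Group by Y:
  weight(Y=0) = 1/15
  weight(Y=1) = 1/42
Total weight = 1/15 + 1/42 = 19/210
P(Y=0 | obs) = 1/15 / 19/210 = 14/19
P(Y=1 | obs) = 1/42 / 19/210 = 5/19

P(Y = 0 | obs) = 14/19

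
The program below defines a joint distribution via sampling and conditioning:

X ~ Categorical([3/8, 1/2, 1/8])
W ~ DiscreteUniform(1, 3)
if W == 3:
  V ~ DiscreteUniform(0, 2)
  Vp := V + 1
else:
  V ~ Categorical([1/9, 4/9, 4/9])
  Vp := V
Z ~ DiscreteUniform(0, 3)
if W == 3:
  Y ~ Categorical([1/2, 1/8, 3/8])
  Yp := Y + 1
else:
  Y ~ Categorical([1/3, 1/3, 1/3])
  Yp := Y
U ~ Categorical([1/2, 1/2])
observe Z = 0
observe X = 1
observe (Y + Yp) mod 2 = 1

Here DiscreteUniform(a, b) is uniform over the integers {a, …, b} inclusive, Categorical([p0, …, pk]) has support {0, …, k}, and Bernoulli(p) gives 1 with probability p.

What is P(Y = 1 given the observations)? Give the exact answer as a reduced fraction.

P(Y = 1 | obs) = 1/8

Enumerate traces; 18 have nonzero weight after conditioning:
  (X=1, W=3, V=0, Z=0, Y=0, U=0) weight 1/288
  (X=1, W=3, V=0, Z=0, Y=0, U=1) weight 1/288
  (X=1, W=3, V=0, Z=0, Y=1, U=0) weight 1/1152
  (X=1, W=3, V=0, Z=0, Y=1, U=1) weight 1/1152
  (X=1, W=3, V=0, Z=0, Y=2, U=0) weight 1/384
  (X=1, W=3, V=0, Z=0, Y=2, U=1) weight 1/384
  (X=1, W=3, V=1, Z=0, Y=0, U=0) weight 1/288
  (X=1, W=3, V=1, Z=0, Y=0, U=1) weight 1/288
  … 10 more
Group by Y:
  weight(Y=0) = 1/48
  weight(Y=1) = 1/192
  weight(Y=2) = 1/64
Total weight = 1/48 + 1/192 + 1/64 = 1/24
P(Y=0 | obs) = 1/48 / 1/24 = 1/2
P(Y=1 | obs) = 1/192 / 1/24 = 1/8
P(Y=2 | obs) = 1/64 / 1/24 = 3/8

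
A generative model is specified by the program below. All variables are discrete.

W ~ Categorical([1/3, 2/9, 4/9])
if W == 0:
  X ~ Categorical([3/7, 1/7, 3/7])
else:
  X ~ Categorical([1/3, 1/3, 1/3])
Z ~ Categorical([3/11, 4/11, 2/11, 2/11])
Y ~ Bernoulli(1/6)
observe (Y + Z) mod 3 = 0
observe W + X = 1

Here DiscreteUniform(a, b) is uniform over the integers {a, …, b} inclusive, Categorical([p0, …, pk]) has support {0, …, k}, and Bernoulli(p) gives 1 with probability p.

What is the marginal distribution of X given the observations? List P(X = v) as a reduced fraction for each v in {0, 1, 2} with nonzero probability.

P(X=0) = 14/23, P(X=1) = 9/23

Enumerate traces; 6 have nonzero weight after conditioning:
  (W=0, X=1, Z=0, Y=0) weight 5/462
  (W=0, X=1, Z=2, Y=1) weight 1/693
  (W=0, X=1, Z=3, Y=0) weight 5/693
  (W=1, X=0, Z=0, Y=0) weight 5/297
  (W=1, X=0, Z=2, Y=1) weight 2/891
  (W=1, X=0, Z=3, Y=0) weight 10/891
Group by X:
  weight(X=0) = 1/33
  weight(X=1) = 3/154
Total weight = 1/33 + 3/154 = 23/462
P(X=0 | obs) = 1/33 / 23/462 = 14/23
P(X=1 | obs) = 3/154 / 23/462 = 9/23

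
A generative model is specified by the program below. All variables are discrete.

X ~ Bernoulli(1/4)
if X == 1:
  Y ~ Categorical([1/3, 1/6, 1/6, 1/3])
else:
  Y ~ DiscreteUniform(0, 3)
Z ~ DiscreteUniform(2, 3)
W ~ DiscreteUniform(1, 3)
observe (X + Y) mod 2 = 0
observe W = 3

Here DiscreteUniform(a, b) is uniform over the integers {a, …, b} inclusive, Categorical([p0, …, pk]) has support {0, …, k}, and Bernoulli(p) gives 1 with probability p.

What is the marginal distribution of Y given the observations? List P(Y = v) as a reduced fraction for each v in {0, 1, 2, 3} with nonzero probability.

Enumerate traces; 8 have nonzero weight after conditioning:
  (X=0, Y=0, Z=2, W=3) weight 1/32
  (X=0, Y=0, Z=3, W=3) weight 1/32
  (X=0, Y=2, Z=2, W=3) weight 1/32
  (X=0, Y=2, Z=3, W=3) weight 1/32
  (X=1, Y=1, Z=2, W=3) weight 1/144
  (X=1, Y=1, Z=3, W=3) weight 1/144
  (X=1, Y=3, Z=2, W=3) weight 1/72
  (X=1, Y=3, Z=3, W=3) weight 1/72
Group by Y:
  weight(Y=0) = 1/16
  weight(Y=1) = 1/72
  weight(Y=2) = 1/16
  weight(Y=3) = 1/36
Total weight = 1/16 + 1/72 + 1/16 + 1/36 = 1/6
P(Y=0 | obs) = 1/16 / 1/6 = 3/8
P(Y=1 | obs) = 1/72 / 1/6 = 1/12
P(Y=2 | obs) = 1/16 / 1/6 = 3/8
P(Y=3 | obs) = 1/36 / 1/6 = 1/6

P(Y=0) = 3/8, P(Y=1) = 1/12, P(Y=2) = 3/8, P(Y=3) = 1/6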